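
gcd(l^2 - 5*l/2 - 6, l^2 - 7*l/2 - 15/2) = l + 3/2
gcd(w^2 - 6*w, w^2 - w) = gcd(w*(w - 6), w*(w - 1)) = w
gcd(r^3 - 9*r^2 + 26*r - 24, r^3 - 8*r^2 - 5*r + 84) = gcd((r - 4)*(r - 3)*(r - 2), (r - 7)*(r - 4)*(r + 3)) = r - 4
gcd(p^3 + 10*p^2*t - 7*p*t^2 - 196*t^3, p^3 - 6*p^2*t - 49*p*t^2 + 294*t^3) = p + 7*t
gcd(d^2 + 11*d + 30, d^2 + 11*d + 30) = d^2 + 11*d + 30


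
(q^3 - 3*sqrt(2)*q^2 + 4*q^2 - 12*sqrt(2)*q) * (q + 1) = q^4 - 3*sqrt(2)*q^3 + 5*q^3 - 15*sqrt(2)*q^2 + 4*q^2 - 12*sqrt(2)*q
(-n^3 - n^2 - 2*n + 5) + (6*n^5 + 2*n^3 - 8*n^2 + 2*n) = 6*n^5 + n^3 - 9*n^2 + 5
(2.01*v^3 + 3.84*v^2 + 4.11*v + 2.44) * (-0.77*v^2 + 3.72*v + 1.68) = -1.5477*v^5 + 4.5204*v^4 + 14.4969*v^3 + 19.8616*v^2 + 15.9816*v + 4.0992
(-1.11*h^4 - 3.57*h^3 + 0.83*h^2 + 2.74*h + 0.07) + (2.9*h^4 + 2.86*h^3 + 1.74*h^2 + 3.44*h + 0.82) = 1.79*h^4 - 0.71*h^3 + 2.57*h^2 + 6.18*h + 0.89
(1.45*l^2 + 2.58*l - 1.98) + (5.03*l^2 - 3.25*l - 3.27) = 6.48*l^2 - 0.67*l - 5.25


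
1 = 1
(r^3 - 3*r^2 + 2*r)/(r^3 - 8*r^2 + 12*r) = (r - 1)/(r - 6)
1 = 1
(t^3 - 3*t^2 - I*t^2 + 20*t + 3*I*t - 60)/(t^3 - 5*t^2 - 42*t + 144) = (t^2 - I*t + 20)/(t^2 - 2*t - 48)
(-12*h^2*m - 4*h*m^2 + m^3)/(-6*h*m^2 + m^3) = (2*h + m)/m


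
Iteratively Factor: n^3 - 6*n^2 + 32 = (n - 4)*(n^2 - 2*n - 8) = (n - 4)*(n + 2)*(n - 4)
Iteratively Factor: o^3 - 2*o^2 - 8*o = (o)*(o^2 - 2*o - 8) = o*(o + 2)*(o - 4)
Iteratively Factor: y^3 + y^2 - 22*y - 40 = (y + 2)*(y^2 - y - 20) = (y + 2)*(y + 4)*(y - 5)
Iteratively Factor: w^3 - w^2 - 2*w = (w)*(w^2 - w - 2) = w*(w - 2)*(w + 1)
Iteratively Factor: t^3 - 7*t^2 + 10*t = (t - 5)*(t^2 - 2*t) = (t - 5)*(t - 2)*(t)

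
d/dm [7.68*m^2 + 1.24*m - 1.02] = 15.36*m + 1.24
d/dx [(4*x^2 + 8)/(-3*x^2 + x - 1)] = 4*(x^2 + 10*x - 2)/(9*x^4 - 6*x^3 + 7*x^2 - 2*x + 1)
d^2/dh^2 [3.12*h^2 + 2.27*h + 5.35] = 6.24000000000000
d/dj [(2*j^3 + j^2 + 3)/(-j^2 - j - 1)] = (-2*j^4 - 4*j^3 - 7*j^2 + 4*j + 3)/(j^4 + 2*j^3 + 3*j^2 + 2*j + 1)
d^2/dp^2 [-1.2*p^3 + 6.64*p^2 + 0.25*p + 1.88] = 13.28 - 7.2*p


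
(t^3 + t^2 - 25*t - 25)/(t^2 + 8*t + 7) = (t^2 - 25)/(t + 7)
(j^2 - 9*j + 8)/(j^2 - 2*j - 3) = (-j^2 + 9*j - 8)/(-j^2 + 2*j + 3)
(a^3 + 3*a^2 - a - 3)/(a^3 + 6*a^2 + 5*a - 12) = (a + 1)/(a + 4)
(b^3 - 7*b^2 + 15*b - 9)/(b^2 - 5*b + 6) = (b^2 - 4*b + 3)/(b - 2)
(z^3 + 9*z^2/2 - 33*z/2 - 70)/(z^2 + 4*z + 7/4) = 2*(z^2 + z - 20)/(2*z + 1)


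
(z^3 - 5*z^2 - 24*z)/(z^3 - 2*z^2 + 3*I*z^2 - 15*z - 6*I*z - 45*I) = z*(z - 8)/(z^2 + z*(-5 + 3*I) - 15*I)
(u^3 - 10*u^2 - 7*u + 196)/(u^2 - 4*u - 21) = (u^2 - 3*u - 28)/(u + 3)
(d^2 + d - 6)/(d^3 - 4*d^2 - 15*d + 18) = (d - 2)/(d^2 - 7*d + 6)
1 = 1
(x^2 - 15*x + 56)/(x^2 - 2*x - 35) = (x - 8)/(x + 5)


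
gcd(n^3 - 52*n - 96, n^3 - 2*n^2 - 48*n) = n^2 - 2*n - 48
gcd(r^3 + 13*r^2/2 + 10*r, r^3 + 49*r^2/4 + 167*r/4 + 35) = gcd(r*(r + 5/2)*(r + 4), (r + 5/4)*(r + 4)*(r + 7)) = r + 4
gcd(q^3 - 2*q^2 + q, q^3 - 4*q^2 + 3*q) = q^2 - q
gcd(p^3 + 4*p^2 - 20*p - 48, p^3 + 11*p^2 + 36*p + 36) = p^2 + 8*p + 12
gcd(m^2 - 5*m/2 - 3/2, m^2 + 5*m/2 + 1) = m + 1/2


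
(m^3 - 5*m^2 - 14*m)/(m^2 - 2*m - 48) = m*(-m^2 + 5*m + 14)/(-m^2 + 2*m + 48)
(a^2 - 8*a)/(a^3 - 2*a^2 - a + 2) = a*(a - 8)/(a^3 - 2*a^2 - a + 2)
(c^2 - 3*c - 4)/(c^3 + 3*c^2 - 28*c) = (c + 1)/(c*(c + 7))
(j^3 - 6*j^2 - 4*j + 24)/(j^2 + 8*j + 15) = (j^3 - 6*j^2 - 4*j + 24)/(j^2 + 8*j + 15)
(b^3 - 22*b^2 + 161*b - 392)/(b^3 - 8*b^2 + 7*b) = (b^2 - 15*b + 56)/(b*(b - 1))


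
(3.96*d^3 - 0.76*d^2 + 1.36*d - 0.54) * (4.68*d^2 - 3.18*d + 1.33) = 18.5328*d^5 - 16.1496*d^4 + 14.0484*d^3 - 7.8628*d^2 + 3.526*d - 0.7182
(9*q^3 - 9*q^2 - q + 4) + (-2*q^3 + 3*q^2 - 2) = 7*q^3 - 6*q^2 - q + 2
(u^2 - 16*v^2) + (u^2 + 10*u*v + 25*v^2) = 2*u^2 + 10*u*v + 9*v^2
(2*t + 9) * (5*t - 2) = 10*t^2 + 41*t - 18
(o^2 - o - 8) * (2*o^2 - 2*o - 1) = 2*o^4 - 4*o^3 - 15*o^2 + 17*o + 8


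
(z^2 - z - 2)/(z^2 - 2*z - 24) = (-z^2 + z + 2)/(-z^2 + 2*z + 24)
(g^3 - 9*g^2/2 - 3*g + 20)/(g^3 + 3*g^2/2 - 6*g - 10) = (g - 4)/(g + 2)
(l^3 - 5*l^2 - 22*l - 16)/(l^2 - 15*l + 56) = (l^2 + 3*l + 2)/(l - 7)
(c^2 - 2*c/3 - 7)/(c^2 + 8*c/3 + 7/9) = 3*(c - 3)/(3*c + 1)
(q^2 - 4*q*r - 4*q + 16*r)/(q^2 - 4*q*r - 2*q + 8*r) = (q - 4)/(q - 2)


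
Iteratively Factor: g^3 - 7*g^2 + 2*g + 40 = (g + 2)*(g^2 - 9*g + 20) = (g - 5)*(g + 2)*(g - 4)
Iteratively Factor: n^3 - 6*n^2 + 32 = (n + 2)*(n^2 - 8*n + 16) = (n - 4)*(n + 2)*(n - 4)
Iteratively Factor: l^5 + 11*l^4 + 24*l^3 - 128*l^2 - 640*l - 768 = (l + 4)*(l^4 + 7*l^3 - 4*l^2 - 112*l - 192) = (l + 3)*(l + 4)*(l^3 + 4*l^2 - 16*l - 64) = (l - 4)*(l + 3)*(l + 4)*(l^2 + 8*l + 16) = (l - 4)*(l + 3)*(l + 4)^2*(l + 4)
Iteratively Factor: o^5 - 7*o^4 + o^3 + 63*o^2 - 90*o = (o + 3)*(o^4 - 10*o^3 + 31*o^2 - 30*o) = (o - 2)*(o + 3)*(o^3 - 8*o^2 + 15*o) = (o - 3)*(o - 2)*(o + 3)*(o^2 - 5*o) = (o - 5)*(o - 3)*(o - 2)*(o + 3)*(o)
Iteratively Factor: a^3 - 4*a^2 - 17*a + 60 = (a - 3)*(a^2 - a - 20) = (a - 3)*(a + 4)*(a - 5)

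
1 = 1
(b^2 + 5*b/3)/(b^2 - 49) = b*(3*b + 5)/(3*(b^2 - 49))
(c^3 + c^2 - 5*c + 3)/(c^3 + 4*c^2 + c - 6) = (c - 1)/(c + 2)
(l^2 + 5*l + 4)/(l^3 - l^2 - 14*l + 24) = (l + 1)/(l^2 - 5*l + 6)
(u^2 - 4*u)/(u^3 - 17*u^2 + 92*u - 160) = u/(u^2 - 13*u + 40)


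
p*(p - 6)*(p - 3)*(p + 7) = p^4 - 2*p^3 - 45*p^2 + 126*p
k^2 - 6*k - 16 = (k - 8)*(k + 2)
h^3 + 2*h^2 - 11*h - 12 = (h - 3)*(h + 1)*(h + 4)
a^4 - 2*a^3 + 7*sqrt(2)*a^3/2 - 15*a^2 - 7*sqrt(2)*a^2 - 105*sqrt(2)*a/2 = a*(a - 5)*(a + 3)*(a + 7*sqrt(2)/2)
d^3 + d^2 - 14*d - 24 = (d - 4)*(d + 2)*(d + 3)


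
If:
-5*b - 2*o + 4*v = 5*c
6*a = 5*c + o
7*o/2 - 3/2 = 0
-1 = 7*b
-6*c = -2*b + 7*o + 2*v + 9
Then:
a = -407/357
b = -1/7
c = -173/119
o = 3/7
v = -212/119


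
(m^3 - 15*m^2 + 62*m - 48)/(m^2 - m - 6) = (-m^3 + 15*m^2 - 62*m + 48)/(-m^2 + m + 6)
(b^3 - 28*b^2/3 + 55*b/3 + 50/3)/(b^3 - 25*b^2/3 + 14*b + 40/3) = (b - 5)/(b - 4)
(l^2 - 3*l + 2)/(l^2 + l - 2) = (l - 2)/(l + 2)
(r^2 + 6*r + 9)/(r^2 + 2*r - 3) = (r + 3)/(r - 1)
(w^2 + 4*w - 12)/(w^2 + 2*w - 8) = (w + 6)/(w + 4)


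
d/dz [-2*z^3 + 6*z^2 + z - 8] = -6*z^2 + 12*z + 1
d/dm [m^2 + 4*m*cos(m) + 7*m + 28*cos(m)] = -4*m*sin(m) + 2*m - 28*sin(m) + 4*cos(m) + 7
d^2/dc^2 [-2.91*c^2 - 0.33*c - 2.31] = -5.82000000000000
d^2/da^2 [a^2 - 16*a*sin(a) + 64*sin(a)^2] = 16*a*sin(a) - 256*sin(a)^2 - 32*cos(a) + 130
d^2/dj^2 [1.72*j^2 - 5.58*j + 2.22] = 3.44000000000000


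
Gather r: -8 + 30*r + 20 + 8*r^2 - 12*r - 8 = 8*r^2 + 18*r + 4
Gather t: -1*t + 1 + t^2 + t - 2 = t^2 - 1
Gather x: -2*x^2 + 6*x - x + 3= -2*x^2 + 5*x + 3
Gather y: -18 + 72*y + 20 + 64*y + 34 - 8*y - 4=128*y + 32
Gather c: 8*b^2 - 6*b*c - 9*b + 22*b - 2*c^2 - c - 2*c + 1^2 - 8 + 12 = 8*b^2 + 13*b - 2*c^2 + c*(-6*b - 3) + 5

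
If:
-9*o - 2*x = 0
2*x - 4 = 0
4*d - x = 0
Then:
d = 1/2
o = -4/9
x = 2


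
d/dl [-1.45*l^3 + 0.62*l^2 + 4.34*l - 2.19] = -4.35*l^2 + 1.24*l + 4.34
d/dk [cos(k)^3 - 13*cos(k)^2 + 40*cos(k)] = (-3*cos(k)^2 + 26*cos(k) - 40)*sin(k)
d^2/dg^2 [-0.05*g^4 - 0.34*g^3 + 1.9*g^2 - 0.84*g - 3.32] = -0.6*g^2 - 2.04*g + 3.8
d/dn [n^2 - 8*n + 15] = 2*n - 8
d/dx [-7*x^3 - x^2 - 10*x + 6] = -21*x^2 - 2*x - 10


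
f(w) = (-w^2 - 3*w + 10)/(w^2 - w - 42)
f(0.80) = -0.17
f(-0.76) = -0.29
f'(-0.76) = 0.05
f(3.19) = 0.28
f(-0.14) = -0.25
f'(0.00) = 0.08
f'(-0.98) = 0.05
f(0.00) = -0.24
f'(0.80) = 0.11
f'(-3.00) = -0.02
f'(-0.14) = 0.07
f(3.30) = 0.31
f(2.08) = 0.01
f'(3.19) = 0.31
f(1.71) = -0.05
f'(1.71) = 0.15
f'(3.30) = 0.33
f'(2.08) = 0.18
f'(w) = (1 - 2*w)*(-w^2 - 3*w + 10)/(w^2 - w - 42)^2 + (-2*w - 3)/(w^2 - w - 42) = 4*(w^2 + 16*w + 34)/(w^4 - 2*w^3 - 83*w^2 + 84*w + 1764)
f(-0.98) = -0.30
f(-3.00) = -0.33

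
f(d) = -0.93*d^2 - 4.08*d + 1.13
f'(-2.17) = -0.04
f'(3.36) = -10.33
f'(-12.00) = 18.24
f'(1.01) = -5.96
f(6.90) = -71.30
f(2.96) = -19.10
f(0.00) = 1.13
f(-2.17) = 5.60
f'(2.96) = -9.59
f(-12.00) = -83.83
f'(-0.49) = -3.17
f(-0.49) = 2.91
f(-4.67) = -0.10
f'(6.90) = -16.91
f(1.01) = -3.94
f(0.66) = -1.97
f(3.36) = -23.08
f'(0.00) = -4.08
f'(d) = -1.86*d - 4.08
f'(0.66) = -5.31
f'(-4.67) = 4.61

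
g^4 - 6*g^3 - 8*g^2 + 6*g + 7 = (g - 7)*(g - 1)*(g + 1)^2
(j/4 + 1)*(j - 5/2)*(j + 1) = j^3/4 + 5*j^2/8 - 17*j/8 - 5/2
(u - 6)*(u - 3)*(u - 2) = u^3 - 11*u^2 + 36*u - 36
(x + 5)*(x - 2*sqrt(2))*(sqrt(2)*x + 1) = sqrt(2)*x^3 - 3*x^2 + 5*sqrt(2)*x^2 - 15*x - 2*sqrt(2)*x - 10*sqrt(2)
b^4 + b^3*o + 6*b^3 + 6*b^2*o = b^2*(b + 6)*(b + o)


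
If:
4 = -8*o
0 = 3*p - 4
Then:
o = -1/2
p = 4/3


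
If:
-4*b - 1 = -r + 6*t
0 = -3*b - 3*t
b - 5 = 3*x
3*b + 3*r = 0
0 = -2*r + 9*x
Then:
No Solution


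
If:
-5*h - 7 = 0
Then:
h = -7/5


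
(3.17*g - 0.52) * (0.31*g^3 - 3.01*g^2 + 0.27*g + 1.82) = 0.9827*g^4 - 9.7029*g^3 + 2.4211*g^2 + 5.629*g - 0.9464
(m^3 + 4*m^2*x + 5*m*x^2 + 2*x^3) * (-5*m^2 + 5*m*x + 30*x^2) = -5*m^5 - 15*m^4*x + 25*m^3*x^2 + 135*m^2*x^3 + 160*m*x^4 + 60*x^5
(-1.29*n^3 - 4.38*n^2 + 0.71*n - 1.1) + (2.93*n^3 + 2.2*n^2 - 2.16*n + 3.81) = 1.64*n^3 - 2.18*n^2 - 1.45*n + 2.71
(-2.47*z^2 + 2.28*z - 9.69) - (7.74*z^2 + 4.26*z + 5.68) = -10.21*z^2 - 1.98*z - 15.37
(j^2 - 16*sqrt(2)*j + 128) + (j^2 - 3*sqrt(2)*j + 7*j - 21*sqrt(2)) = 2*j^2 - 19*sqrt(2)*j + 7*j - 21*sqrt(2) + 128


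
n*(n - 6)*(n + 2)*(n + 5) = n^4 + n^3 - 32*n^2 - 60*n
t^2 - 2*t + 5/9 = (t - 5/3)*(t - 1/3)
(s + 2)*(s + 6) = s^2 + 8*s + 12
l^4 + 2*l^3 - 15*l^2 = l^2*(l - 3)*(l + 5)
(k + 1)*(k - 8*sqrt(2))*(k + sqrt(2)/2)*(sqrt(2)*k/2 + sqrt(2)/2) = sqrt(2)*k^4/2 - 15*k^3/2 + sqrt(2)*k^3 - 15*k^2 - 7*sqrt(2)*k^2/2 - 8*sqrt(2)*k - 15*k/2 - 4*sqrt(2)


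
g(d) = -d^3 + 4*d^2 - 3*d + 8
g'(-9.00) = -318.00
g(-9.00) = 1088.00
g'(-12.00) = -531.00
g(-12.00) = 2348.00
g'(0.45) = -0.01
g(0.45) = 7.37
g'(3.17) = -7.79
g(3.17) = 6.83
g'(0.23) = -1.32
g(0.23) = 7.51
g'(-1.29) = -18.31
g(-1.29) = 20.67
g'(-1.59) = -23.30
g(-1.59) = 26.90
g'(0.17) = -1.73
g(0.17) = 7.60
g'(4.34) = -24.79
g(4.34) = -11.42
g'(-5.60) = -141.88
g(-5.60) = 325.86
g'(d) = -3*d^2 + 8*d - 3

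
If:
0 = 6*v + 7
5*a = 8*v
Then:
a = -28/15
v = -7/6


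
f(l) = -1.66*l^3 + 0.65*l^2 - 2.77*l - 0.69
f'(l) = -4.98*l^2 + 1.3*l - 2.77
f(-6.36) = 470.27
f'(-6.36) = -212.48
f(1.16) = -5.62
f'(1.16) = -7.96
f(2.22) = -21.80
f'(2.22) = -24.43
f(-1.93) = 19.01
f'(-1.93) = -23.83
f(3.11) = -52.95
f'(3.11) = -46.89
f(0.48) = -2.05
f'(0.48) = -3.29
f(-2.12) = 23.92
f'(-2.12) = -27.91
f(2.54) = -30.73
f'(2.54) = -31.60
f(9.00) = -1183.11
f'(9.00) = -394.45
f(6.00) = -352.47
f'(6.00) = -174.25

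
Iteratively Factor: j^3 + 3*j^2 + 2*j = (j + 1)*(j^2 + 2*j) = j*(j + 1)*(j + 2)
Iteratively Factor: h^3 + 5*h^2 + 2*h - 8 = (h - 1)*(h^2 + 6*h + 8) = (h - 1)*(h + 2)*(h + 4)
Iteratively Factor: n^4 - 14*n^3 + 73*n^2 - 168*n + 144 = (n - 3)*(n^3 - 11*n^2 + 40*n - 48) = (n - 4)*(n - 3)*(n^2 - 7*n + 12) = (n - 4)*(n - 3)^2*(n - 4)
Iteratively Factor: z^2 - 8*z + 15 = (z - 3)*(z - 5)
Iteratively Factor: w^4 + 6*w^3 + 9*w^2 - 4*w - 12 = (w + 3)*(w^3 + 3*w^2 - 4) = (w + 2)*(w + 3)*(w^2 + w - 2) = (w + 2)^2*(w + 3)*(w - 1)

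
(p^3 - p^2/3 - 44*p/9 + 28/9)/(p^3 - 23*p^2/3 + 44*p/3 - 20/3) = (p + 7/3)/(p - 5)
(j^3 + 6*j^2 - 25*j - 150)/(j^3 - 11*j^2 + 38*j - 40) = (j^2 + 11*j + 30)/(j^2 - 6*j + 8)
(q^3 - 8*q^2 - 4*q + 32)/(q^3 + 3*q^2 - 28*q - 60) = (q^2 - 10*q + 16)/(q^2 + q - 30)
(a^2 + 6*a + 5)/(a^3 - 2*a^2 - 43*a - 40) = 1/(a - 8)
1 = 1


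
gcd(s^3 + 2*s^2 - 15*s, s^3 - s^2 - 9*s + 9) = s - 3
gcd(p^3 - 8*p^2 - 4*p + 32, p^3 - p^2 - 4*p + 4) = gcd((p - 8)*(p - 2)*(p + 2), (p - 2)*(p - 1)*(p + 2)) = p^2 - 4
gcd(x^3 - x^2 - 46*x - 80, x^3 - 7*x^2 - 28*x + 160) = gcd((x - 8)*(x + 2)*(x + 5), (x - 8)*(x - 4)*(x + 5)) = x^2 - 3*x - 40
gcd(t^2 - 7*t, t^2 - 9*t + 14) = t - 7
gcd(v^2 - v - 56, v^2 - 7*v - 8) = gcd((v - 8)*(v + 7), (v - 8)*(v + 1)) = v - 8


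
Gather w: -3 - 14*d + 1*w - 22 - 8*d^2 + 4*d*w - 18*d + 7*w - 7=-8*d^2 - 32*d + w*(4*d + 8) - 32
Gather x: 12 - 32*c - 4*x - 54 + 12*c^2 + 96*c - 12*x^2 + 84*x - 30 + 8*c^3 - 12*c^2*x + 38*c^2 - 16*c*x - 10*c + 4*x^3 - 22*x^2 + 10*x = 8*c^3 + 50*c^2 + 54*c + 4*x^3 - 34*x^2 + x*(-12*c^2 - 16*c + 90) - 72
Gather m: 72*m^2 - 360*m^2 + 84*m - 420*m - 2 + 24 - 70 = -288*m^2 - 336*m - 48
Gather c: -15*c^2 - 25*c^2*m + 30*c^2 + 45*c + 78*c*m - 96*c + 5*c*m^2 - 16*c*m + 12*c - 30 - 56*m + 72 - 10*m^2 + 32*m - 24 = c^2*(15 - 25*m) + c*(5*m^2 + 62*m - 39) - 10*m^2 - 24*m + 18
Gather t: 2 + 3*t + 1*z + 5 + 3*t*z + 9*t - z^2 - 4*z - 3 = t*(3*z + 12) - z^2 - 3*z + 4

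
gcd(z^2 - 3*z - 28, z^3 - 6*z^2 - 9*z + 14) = z - 7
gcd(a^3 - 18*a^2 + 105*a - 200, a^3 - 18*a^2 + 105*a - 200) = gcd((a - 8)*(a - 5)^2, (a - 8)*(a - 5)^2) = a^3 - 18*a^2 + 105*a - 200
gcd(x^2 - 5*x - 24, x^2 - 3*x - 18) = x + 3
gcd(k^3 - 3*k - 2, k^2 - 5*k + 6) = k - 2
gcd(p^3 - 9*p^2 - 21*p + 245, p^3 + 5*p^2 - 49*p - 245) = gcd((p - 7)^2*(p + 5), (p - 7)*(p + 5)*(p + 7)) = p^2 - 2*p - 35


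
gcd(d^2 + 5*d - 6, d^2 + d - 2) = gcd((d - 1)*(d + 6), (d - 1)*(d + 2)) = d - 1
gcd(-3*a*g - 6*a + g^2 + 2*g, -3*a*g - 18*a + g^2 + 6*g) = 3*a - g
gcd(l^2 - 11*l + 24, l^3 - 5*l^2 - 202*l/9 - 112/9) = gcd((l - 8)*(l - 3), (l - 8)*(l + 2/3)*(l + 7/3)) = l - 8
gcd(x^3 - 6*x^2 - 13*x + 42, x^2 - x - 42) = x - 7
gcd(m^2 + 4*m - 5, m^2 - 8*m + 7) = m - 1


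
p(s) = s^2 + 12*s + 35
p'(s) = 2*s + 12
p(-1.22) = 21.85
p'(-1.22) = 9.56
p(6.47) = 154.50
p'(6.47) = 24.94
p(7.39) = 178.29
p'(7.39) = 26.78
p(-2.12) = 14.05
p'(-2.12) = 7.76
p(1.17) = 50.41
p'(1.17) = 14.34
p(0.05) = 35.60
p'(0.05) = 12.10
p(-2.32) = 12.54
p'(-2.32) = 7.36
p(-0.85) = 25.52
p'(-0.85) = 10.30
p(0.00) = 35.00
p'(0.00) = 12.00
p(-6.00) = -1.00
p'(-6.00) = 0.00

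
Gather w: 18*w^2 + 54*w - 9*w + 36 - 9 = 18*w^2 + 45*w + 27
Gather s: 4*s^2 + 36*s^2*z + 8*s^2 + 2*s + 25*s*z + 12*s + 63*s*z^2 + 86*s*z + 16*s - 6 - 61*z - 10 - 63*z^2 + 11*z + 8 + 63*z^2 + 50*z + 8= s^2*(36*z + 12) + s*(63*z^2 + 111*z + 30)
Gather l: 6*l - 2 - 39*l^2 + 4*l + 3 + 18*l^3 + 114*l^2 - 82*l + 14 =18*l^3 + 75*l^2 - 72*l + 15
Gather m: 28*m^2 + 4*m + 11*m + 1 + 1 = 28*m^2 + 15*m + 2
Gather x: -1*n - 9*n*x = -9*n*x - n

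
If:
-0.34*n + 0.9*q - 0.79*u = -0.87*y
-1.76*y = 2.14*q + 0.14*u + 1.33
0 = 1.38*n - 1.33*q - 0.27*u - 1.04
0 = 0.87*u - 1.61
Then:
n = -4.10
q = -5.41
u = 1.85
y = 5.68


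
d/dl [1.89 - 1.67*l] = -1.67000000000000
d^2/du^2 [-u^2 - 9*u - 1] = -2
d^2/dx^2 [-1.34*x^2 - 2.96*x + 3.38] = -2.68000000000000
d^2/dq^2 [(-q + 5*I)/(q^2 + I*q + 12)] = 2*(-(q - 5*I)*(2*q + I)^2 + (3*q - 4*I)*(q^2 + I*q + 12))/(q^2 + I*q + 12)^3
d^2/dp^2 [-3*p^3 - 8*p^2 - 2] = -18*p - 16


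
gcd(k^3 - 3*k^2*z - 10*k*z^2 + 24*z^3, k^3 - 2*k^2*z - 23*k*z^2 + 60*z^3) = -k + 4*z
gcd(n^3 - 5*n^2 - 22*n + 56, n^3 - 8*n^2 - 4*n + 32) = n - 2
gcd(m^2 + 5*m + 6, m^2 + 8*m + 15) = m + 3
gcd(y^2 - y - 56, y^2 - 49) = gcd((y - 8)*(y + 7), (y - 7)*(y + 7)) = y + 7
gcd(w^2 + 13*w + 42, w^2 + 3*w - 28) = w + 7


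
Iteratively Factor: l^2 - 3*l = (l)*(l - 3)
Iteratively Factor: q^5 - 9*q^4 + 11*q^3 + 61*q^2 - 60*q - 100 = (q - 2)*(q^4 - 7*q^3 - 3*q^2 + 55*q + 50) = (q - 2)*(q + 2)*(q^3 - 9*q^2 + 15*q + 25) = (q - 5)*(q - 2)*(q + 2)*(q^2 - 4*q - 5) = (q - 5)*(q - 2)*(q + 1)*(q + 2)*(q - 5)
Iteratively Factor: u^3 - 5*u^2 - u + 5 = (u + 1)*(u^2 - 6*u + 5) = (u - 1)*(u + 1)*(u - 5)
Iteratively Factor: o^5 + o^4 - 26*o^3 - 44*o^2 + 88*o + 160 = (o - 2)*(o^4 + 3*o^3 - 20*o^2 - 84*o - 80) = (o - 5)*(o - 2)*(o^3 + 8*o^2 + 20*o + 16) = (o - 5)*(o - 2)*(o + 2)*(o^2 + 6*o + 8) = (o - 5)*(o - 2)*(o + 2)^2*(o + 4)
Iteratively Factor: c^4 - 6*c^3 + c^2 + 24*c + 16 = (c - 4)*(c^3 - 2*c^2 - 7*c - 4) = (c - 4)^2*(c^2 + 2*c + 1) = (c - 4)^2*(c + 1)*(c + 1)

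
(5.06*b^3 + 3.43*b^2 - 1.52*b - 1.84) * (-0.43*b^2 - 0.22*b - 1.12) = -2.1758*b^5 - 2.5881*b^4 - 5.7682*b^3 - 2.716*b^2 + 2.1072*b + 2.0608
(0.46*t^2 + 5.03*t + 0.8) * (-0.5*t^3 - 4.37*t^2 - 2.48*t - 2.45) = -0.23*t^5 - 4.5252*t^4 - 23.5219*t^3 - 17.0974*t^2 - 14.3075*t - 1.96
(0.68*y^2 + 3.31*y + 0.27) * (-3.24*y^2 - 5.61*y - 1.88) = -2.2032*y^4 - 14.5392*y^3 - 20.7223*y^2 - 7.7375*y - 0.5076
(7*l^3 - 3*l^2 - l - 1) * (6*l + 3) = 42*l^4 + 3*l^3 - 15*l^2 - 9*l - 3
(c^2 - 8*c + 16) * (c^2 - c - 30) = c^4 - 9*c^3 - 6*c^2 + 224*c - 480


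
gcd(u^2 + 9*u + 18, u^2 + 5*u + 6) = u + 3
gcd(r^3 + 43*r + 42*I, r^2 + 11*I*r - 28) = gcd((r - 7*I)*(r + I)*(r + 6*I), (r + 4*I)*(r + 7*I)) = 1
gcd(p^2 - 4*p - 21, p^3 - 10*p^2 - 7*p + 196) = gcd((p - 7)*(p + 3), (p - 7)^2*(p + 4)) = p - 7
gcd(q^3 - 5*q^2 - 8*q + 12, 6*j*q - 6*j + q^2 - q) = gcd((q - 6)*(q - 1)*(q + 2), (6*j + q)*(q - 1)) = q - 1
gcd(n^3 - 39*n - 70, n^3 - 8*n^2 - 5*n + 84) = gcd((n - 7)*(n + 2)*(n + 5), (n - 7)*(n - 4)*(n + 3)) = n - 7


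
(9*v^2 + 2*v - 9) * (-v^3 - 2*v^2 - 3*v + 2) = -9*v^5 - 20*v^4 - 22*v^3 + 30*v^2 + 31*v - 18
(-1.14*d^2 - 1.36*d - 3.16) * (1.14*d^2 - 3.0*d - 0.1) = -1.2996*d^4 + 1.8696*d^3 + 0.5916*d^2 + 9.616*d + 0.316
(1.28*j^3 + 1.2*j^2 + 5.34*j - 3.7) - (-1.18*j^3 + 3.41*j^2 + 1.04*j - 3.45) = 2.46*j^3 - 2.21*j^2 + 4.3*j - 0.25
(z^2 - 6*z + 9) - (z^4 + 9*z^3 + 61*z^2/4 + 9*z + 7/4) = -z^4 - 9*z^3 - 57*z^2/4 - 15*z + 29/4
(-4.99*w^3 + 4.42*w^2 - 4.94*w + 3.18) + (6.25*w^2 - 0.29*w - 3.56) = -4.99*w^3 + 10.67*w^2 - 5.23*w - 0.38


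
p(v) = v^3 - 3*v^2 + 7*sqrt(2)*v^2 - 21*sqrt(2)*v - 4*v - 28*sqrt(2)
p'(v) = 3*v^2 - 6*v + 14*sqrt(2)*v - 21*sqrt(2) - 4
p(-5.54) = 188.82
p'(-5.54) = -18.07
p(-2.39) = 66.70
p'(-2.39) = -49.54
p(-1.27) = 12.28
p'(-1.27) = -46.38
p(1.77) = -72.08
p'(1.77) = 0.12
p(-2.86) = 89.82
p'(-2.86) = -48.62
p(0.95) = -64.53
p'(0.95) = -17.88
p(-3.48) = 119.08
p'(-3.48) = -45.39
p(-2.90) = 91.76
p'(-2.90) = -48.49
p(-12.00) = -369.69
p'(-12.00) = 232.71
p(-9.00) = 93.55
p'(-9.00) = 85.11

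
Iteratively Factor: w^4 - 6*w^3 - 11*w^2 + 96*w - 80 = (w + 4)*(w^3 - 10*w^2 + 29*w - 20) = (w - 1)*(w + 4)*(w^2 - 9*w + 20) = (w - 5)*(w - 1)*(w + 4)*(w - 4)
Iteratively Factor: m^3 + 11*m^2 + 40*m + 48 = (m + 4)*(m^2 + 7*m + 12) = (m + 3)*(m + 4)*(m + 4)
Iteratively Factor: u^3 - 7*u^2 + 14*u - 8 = (u - 4)*(u^2 - 3*u + 2) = (u - 4)*(u - 1)*(u - 2)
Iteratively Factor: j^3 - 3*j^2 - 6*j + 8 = (j - 1)*(j^2 - 2*j - 8) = (j - 1)*(j + 2)*(j - 4)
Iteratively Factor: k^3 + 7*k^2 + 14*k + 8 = (k + 4)*(k^2 + 3*k + 2) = (k + 2)*(k + 4)*(k + 1)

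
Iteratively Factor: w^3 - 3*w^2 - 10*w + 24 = (w + 3)*(w^2 - 6*w + 8) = (w - 2)*(w + 3)*(w - 4)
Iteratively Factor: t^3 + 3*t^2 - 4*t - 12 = (t + 2)*(t^2 + t - 6) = (t + 2)*(t + 3)*(t - 2)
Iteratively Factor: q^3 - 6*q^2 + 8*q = (q)*(q^2 - 6*q + 8) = q*(q - 2)*(q - 4)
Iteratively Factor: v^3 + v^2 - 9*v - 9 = (v + 1)*(v^2 - 9) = (v - 3)*(v + 1)*(v + 3)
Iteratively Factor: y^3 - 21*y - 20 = (y + 4)*(y^2 - 4*y - 5) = (y + 1)*(y + 4)*(y - 5)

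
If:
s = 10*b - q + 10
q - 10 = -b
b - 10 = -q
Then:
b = s/11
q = 10 - s/11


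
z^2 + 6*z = z*(z + 6)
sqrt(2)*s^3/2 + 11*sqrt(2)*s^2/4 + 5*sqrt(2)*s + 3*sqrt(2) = (s + 3/2)*(s + 2)*(sqrt(2)*s/2 + sqrt(2))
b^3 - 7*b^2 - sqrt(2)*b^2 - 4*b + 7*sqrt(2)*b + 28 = (b - 7)*(b - 2*sqrt(2))*(b + sqrt(2))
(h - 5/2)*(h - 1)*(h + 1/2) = h^3 - 3*h^2 + 3*h/4 + 5/4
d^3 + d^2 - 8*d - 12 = (d - 3)*(d + 2)^2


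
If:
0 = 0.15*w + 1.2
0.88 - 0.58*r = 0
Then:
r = 1.52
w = -8.00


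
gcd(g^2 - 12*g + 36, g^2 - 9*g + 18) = g - 6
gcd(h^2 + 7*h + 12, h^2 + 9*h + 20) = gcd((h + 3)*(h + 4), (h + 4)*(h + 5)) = h + 4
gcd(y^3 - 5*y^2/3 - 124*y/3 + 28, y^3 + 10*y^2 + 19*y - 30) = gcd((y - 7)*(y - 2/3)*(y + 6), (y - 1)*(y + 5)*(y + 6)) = y + 6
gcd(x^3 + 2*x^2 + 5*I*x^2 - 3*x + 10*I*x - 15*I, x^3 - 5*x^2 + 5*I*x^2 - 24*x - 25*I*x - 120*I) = x^2 + x*(3 + 5*I) + 15*I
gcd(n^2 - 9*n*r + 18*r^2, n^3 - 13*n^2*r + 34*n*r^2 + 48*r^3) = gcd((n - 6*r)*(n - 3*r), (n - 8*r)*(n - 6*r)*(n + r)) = -n + 6*r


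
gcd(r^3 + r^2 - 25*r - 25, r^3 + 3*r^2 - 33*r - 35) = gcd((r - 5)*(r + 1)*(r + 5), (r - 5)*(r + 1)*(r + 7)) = r^2 - 4*r - 5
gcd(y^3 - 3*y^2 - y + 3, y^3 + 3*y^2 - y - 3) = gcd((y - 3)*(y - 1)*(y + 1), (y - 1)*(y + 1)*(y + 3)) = y^2 - 1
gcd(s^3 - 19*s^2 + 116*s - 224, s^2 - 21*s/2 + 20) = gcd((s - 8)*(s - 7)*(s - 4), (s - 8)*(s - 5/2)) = s - 8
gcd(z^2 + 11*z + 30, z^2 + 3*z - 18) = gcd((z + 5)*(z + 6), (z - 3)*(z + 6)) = z + 6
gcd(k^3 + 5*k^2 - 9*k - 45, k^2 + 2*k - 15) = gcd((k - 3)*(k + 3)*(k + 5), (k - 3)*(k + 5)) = k^2 + 2*k - 15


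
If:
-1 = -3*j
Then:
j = 1/3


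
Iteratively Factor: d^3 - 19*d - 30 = (d + 2)*(d^2 - 2*d - 15) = (d - 5)*(d + 2)*(d + 3)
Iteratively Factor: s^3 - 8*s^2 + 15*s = (s - 3)*(s^2 - 5*s) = s*(s - 3)*(s - 5)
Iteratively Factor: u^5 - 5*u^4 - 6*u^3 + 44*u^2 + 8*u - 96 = (u - 2)*(u^4 - 3*u^3 - 12*u^2 + 20*u + 48) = (u - 2)*(u + 2)*(u^3 - 5*u^2 - 2*u + 24) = (u - 4)*(u - 2)*(u + 2)*(u^2 - u - 6) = (u - 4)*(u - 3)*(u - 2)*(u + 2)*(u + 2)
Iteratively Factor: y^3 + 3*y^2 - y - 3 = (y + 3)*(y^2 - 1) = (y + 1)*(y + 3)*(y - 1)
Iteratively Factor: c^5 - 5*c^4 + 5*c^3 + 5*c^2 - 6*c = (c - 3)*(c^4 - 2*c^3 - c^2 + 2*c) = c*(c - 3)*(c^3 - 2*c^2 - c + 2) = c*(c - 3)*(c - 2)*(c^2 - 1) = c*(c - 3)*(c - 2)*(c + 1)*(c - 1)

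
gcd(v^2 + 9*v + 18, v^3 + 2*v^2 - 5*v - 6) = v + 3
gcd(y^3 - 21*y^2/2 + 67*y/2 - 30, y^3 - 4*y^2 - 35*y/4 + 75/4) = y^2 - 13*y/2 + 15/2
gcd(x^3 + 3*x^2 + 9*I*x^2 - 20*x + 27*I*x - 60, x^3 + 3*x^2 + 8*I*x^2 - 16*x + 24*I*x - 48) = x^2 + x*(3 + 4*I) + 12*I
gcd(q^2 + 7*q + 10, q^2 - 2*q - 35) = q + 5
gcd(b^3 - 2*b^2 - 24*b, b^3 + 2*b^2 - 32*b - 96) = b^2 - 2*b - 24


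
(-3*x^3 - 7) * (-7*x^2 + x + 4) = 21*x^5 - 3*x^4 - 12*x^3 + 49*x^2 - 7*x - 28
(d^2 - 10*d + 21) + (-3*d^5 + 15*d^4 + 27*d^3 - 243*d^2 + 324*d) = -3*d^5 + 15*d^4 + 27*d^3 - 242*d^2 + 314*d + 21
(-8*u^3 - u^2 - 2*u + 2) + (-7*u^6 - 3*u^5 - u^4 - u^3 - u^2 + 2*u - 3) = -7*u^6 - 3*u^5 - u^4 - 9*u^3 - 2*u^2 - 1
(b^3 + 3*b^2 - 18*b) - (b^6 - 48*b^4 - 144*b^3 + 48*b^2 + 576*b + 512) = -b^6 + 48*b^4 + 145*b^3 - 45*b^2 - 594*b - 512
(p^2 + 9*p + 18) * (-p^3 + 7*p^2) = -p^5 - 2*p^4 + 45*p^3 + 126*p^2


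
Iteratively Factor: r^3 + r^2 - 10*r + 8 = (r - 1)*(r^2 + 2*r - 8) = (r - 1)*(r + 4)*(r - 2)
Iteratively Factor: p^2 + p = (p)*(p + 1)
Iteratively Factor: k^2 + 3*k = (k)*(k + 3)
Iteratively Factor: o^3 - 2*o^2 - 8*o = (o + 2)*(o^2 - 4*o) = o*(o + 2)*(o - 4)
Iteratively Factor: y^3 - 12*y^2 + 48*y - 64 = (y - 4)*(y^2 - 8*y + 16) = (y - 4)^2*(y - 4)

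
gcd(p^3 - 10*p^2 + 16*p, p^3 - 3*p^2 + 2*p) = p^2 - 2*p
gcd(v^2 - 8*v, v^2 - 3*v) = v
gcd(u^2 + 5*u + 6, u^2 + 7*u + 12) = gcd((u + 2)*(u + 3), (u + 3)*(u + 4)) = u + 3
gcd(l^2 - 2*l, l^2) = l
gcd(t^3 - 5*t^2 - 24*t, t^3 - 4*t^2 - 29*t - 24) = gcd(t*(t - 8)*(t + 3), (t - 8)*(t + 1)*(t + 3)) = t^2 - 5*t - 24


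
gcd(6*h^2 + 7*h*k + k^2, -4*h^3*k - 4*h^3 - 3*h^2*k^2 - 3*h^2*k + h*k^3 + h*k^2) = h + k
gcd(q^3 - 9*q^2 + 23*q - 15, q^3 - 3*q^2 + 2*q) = q - 1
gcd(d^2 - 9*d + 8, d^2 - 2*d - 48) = d - 8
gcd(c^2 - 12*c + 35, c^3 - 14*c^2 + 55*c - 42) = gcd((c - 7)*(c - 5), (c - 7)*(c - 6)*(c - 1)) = c - 7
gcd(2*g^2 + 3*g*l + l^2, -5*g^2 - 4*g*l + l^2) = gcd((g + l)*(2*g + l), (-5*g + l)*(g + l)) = g + l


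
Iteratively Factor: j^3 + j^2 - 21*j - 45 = (j + 3)*(j^2 - 2*j - 15) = (j - 5)*(j + 3)*(j + 3)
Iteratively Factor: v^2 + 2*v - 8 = (v + 4)*(v - 2)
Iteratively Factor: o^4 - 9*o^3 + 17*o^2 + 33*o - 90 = (o - 5)*(o^3 - 4*o^2 - 3*o + 18) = (o - 5)*(o + 2)*(o^2 - 6*o + 9) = (o - 5)*(o - 3)*(o + 2)*(o - 3)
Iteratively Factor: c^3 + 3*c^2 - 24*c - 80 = (c + 4)*(c^2 - c - 20) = (c - 5)*(c + 4)*(c + 4)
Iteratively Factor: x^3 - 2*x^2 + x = (x)*(x^2 - 2*x + 1) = x*(x - 1)*(x - 1)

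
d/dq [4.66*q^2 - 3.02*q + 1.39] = 9.32*q - 3.02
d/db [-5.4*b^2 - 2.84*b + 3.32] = -10.8*b - 2.84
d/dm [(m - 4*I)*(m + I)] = 2*m - 3*I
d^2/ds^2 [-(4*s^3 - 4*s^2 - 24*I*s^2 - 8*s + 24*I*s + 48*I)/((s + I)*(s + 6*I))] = (s^3*(696 - 104*I) + s^2*(144 + 1584*I) + s*(1440 - 864*I) + 2304 + 6528*I)/(s^6 + 21*I*s^5 - 165*s^4 - 595*I*s^3 + 990*s^2 + 756*I*s - 216)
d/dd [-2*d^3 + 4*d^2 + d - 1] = -6*d^2 + 8*d + 1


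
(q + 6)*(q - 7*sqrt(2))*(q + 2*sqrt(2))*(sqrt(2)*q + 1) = sqrt(2)*q^4 - 9*q^3 + 6*sqrt(2)*q^3 - 54*q^2 - 33*sqrt(2)*q^2 - 198*sqrt(2)*q - 28*q - 168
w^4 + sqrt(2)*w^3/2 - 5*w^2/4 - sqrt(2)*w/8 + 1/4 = (w - 1/2)*(w + 1/2)*(w - sqrt(2)/2)*(w + sqrt(2))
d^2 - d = d*(d - 1)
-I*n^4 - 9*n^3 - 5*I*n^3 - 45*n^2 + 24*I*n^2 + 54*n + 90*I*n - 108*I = (n + 6)*(n - 6*I)*(n - 3*I)*(-I*n + I)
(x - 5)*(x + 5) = x^2 - 25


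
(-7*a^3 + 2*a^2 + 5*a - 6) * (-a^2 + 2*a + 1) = 7*a^5 - 16*a^4 - 8*a^3 + 18*a^2 - 7*a - 6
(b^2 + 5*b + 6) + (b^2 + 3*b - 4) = 2*b^2 + 8*b + 2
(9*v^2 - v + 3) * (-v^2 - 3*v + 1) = -9*v^4 - 26*v^3 + 9*v^2 - 10*v + 3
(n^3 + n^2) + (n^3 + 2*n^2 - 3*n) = 2*n^3 + 3*n^2 - 3*n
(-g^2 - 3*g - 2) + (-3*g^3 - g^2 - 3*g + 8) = -3*g^3 - 2*g^2 - 6*g + 6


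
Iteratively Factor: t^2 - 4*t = (t)*(t - 4)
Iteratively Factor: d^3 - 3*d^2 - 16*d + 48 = (d + 4)*(d^2 - 7*d + 12) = (d - 4)*(d + 4)*(d - 3)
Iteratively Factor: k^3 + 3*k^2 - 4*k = (k)*(k^2 + 3*k - 4) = k*(k - 1)*(k + 4)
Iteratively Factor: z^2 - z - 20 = (z - 5)*(z + 4)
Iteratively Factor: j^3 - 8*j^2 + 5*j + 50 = (j - 5)*(j^2 - 3*j - 10) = (j - 5)*(j + 2)*(j - 5)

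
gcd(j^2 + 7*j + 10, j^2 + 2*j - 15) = j + 5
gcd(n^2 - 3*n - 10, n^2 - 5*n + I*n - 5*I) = n - 5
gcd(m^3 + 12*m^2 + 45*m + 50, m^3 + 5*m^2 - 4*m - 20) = m^2 + 7*m + 10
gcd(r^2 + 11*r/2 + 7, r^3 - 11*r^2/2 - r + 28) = r + 2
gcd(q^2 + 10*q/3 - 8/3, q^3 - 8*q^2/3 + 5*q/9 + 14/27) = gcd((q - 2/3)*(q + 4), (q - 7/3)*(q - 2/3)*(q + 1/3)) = q - 2/3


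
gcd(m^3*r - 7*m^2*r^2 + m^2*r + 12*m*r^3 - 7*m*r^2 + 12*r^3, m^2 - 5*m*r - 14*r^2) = 1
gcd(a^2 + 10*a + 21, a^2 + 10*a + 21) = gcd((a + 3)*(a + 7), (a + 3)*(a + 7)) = a^2 + 10*a + 21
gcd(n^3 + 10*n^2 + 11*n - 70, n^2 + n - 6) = n - 2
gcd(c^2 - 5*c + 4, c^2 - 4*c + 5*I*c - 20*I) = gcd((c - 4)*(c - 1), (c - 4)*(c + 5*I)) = c - 4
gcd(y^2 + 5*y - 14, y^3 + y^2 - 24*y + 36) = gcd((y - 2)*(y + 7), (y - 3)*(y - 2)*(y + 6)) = y - 2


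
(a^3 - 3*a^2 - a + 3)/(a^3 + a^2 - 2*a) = (a^2 - 2*a - 3)/(a*(a + 2))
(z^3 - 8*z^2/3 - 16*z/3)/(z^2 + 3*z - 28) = z*(3*z + 4)/(3*(z + 7))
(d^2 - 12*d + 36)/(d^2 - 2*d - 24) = (d - 6)/(d + 4)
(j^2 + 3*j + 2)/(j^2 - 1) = (j + 2)/(j - 1)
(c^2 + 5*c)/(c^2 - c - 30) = c/(c - 6)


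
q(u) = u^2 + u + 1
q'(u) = 2*u + 1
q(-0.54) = 0.75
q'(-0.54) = -0.08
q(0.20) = 1.24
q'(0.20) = 1.40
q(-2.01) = 3.03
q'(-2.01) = -3.02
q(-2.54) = 4.91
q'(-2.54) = -4.08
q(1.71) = 5.63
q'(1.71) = 4.42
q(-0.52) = 0.75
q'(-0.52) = -0.04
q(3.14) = 14.00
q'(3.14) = 7.28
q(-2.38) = 4.28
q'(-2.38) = -3.76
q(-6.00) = 31.00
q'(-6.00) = -11.00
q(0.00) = 1.00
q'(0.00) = 1.00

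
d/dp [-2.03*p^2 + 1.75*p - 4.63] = 1.75 - 4.06*p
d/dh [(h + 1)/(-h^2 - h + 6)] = (-h^2 - h + (h + 1)*(2*h + 1) + 6)/(h^2 + h - 6)^2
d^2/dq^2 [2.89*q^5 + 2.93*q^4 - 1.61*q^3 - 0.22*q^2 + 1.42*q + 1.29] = 57.8*q^3 + 35.16*q^2 - 9.66*q - 0.44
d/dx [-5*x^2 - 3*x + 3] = -10*x - 3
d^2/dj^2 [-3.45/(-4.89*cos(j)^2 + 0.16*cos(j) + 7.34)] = (329.98698*(1 - cos(j)^2)^2 - 8.09784*cos(j)^3 + 660.39969*cos(j)^2 + 12.144*cos(j) - 577.82256)/(-4.89*cos(j)^2 + 0.16*cos(j) + 7.34)^3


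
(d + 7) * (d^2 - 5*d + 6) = d^3 + 2*d^2 - 29*d + 42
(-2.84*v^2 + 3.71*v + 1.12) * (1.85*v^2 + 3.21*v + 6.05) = -5.254*v^4 - 2.2529*v^3 - 3.2009*v^2 + 26.0407*v + 6.776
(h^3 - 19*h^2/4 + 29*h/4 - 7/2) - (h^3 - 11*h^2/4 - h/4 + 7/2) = -2*h^2 + 15*h/2 - 7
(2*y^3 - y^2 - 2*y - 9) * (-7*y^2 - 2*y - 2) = -14*y^5 + 3*y^4 + 12*y^3 + 69*y^2 + 22*y + 18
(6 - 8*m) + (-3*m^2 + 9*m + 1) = -3*m^2 + m + 7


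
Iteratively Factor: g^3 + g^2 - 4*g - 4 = (g - 2)*(g^2 + 3*g + 2) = (g - 2)*(g + 2)*(g + 1)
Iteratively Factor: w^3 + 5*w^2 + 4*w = (w)*(w^2 + 5*w + 4) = w*(w + 1)*(w + 4)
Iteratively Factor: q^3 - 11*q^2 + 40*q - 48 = (q - 4)*(q^2 - 7*q + 12) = (q - 4)*(q - 3)*(q - 4)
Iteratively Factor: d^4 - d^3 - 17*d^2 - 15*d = (d + 3)*(d^3 - 4*d^2 - 5*d) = (d + 1)*(d + 3)*(d^2 - 5*d) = d*(d + 1)*(d + 3)*(d - 5)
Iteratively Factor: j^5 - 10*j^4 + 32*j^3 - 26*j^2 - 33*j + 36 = (j - 3)*(j^4 - 7*j^3 + 11*j^2 + 7*j - 12) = (j - 3)*(j - 1)*(j^3 - 6*j^2 + 5*j + 12) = (j - 3)^2*(j - 1)*(j^2 - 3*j - 4) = (j - 4)*(j - 3)^2*(j - 1)*(j + 1)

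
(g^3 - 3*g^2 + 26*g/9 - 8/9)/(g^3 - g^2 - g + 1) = (g^2 - 2*g + 8/9)/(g^2 - 1)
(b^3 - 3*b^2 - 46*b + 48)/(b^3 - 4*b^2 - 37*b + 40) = (b + 6)/(b + 5)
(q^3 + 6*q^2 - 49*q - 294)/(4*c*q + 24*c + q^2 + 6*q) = (q^2 - 49)/(4*c + q)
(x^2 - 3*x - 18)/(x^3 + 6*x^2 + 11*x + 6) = (x - 6)/(x^2 + 3*x + 2)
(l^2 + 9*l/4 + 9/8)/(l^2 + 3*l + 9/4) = (4*l + 3)/(2*(2*l + 3))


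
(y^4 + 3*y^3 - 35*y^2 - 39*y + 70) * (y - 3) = y^5 - 44*y^3 + 66*y^2 + 187*y - 210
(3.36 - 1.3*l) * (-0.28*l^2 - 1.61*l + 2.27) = 0.364*l^3 + 1.1522*l^2 - 8.3606*l + 7.6272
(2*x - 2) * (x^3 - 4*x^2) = 2*x^4 - 10*x^3 + 8*x^2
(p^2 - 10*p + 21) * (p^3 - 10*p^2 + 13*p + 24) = p^5 - 20*p^4 + 134*p^3 - 316*p^2 + 33*p + 504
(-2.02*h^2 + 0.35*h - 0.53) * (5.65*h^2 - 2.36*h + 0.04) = -11.413*h^4 + 6.7447*h^3 - 3.9013*h^2 + 1.2648*h - 0.0212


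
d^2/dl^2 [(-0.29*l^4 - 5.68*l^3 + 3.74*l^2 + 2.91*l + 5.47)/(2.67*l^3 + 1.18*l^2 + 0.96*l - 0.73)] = (1.13686837721616e-13*l^7 + 89.794052*l^6 + 206.461944*l^5 + 332.47686*l^4 + 345.50482*l^3 + 239.243952*l^2 + 98.02677*l + 27.570768)/(19.034163*l^9 + 25.236306*l^8 + 31.684356*l^7 + 4.178197*l^6 - 2.4075*l^5 - 11.013708*l^4 + 0.191601*l^3 - 0.131838*l^2 + 1.534752*l - 0.389017)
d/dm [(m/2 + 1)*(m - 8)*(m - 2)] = 3*m^2/2 - 8*m - 2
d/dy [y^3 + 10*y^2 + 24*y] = 3*y^2 + 20*y + 24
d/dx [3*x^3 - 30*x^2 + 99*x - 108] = 9*x^2 - 60*x + 99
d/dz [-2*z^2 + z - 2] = 1 - 4*z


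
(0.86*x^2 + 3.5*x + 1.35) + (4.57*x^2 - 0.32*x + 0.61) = 5.43*x^2 + 3.18*x + 1.96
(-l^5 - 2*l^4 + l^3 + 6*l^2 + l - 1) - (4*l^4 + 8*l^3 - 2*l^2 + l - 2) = -l^5 - 6*l^4 - 7*l^3 + 8*l^2 + 1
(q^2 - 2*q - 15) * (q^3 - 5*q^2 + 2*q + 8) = q^5 - 7*q^4 - 3*q^3 + 79*q^2 - 46*q - 120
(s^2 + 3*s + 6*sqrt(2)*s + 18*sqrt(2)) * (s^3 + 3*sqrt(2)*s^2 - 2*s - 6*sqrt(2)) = s^5 + 3*s^4 + 9*sqrt(2)*s^4 + 34*s^3 + 27*sqrt(2)*s^3 - 18*sqrt(2)*s^2 + 102*s^2 - 54*sqrt(2)*s - 72*s - 216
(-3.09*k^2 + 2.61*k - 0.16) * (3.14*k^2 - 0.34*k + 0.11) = -9.7026*k^4 + 9.246*k^3 - 1.7297*k^2 + 0.3415*k - 0.0176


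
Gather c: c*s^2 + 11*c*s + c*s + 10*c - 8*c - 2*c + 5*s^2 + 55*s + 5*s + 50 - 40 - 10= c*(s^2 + 12*s) + 5*s^2 + 60*s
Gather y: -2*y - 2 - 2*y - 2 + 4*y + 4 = 0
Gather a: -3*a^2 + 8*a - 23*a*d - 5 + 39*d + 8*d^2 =-3*a^2 + a*(8 - 23*d) + 8*d^2 + 39*d - 5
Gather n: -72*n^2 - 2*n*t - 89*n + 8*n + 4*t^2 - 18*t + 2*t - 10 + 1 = -72*n^2 + n*(-2*t - 81) + 4*t^2 - 16*t - 9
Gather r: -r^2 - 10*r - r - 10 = -r^2 - 11*r - 10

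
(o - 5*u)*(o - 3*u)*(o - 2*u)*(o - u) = o^4 - 11*o^3*u + 41*o^2*u^2 - 61*o*u^3 + 30*u^4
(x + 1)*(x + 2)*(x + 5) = x^3 + 8*x^2 + 17*x + 10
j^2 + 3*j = j*(j + 3)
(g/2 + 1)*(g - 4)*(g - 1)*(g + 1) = g^4/2 - g^3 - 9*g^2/2 + g + 4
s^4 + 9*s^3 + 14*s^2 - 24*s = s*(s - 1)*(s + 4)*(s + 6)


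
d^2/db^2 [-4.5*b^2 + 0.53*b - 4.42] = -9.00000000000000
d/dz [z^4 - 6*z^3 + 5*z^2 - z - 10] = 4*z^3 - 18*z^2 + 10*z - 1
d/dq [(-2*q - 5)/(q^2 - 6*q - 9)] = 2*(q^2 + 5*q - 6)/(q^4 - 12*q^3 + 18*q^2 + 108*q + 81)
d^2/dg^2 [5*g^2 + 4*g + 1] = 10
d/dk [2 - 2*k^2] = -4*k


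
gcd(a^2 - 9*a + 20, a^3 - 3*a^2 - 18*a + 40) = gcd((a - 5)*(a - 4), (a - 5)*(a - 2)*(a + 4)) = a - 5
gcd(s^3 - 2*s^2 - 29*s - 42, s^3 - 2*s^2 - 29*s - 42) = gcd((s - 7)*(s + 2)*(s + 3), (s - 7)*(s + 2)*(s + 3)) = s^3 - 2*s^2 - 29*s - 42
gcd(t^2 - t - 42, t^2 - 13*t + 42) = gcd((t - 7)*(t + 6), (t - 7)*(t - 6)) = t - 7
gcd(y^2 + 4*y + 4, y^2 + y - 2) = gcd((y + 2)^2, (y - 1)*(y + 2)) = y + 2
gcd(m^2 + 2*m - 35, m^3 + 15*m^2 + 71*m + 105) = m + 7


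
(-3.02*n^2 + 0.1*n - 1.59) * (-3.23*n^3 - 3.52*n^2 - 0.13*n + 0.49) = 9.7546*n^5 + 10.3074*n^4 + 5.1763*n^3 + 4.104*n^2 + 0.2557*n - 0.7791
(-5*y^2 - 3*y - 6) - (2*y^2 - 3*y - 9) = 3 - 7*y^2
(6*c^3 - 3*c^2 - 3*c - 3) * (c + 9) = 6*c^4 + 51*c^3 - 30*c^2 - 30*c - 27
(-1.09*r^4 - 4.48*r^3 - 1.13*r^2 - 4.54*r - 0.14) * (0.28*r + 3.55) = -0.3052*r^5 - 5.1239*r^4 - 16.2204*r^3 - 5.2827*r^2 - 16.1562*r - 0.497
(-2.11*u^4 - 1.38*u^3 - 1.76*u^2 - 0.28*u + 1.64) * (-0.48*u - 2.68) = 1.0128*u^5 + 6.3172*u^4 + 4.5432*u^3 + 4.8512*u^2 - 0.0367999999999998*u - 4.3952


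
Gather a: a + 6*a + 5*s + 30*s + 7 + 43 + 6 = 7*a + 35*s + 56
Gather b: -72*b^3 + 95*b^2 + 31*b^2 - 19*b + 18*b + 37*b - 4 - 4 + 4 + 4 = -72*b^3 + 126*b^2 + 36*b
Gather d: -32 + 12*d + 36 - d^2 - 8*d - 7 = -d^2 + 4*d - 3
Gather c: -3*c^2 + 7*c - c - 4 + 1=-3*c^2 + 6*c - 3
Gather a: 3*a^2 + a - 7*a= 3*a^2 - 6*a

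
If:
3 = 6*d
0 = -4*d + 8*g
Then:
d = 1/2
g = 1/4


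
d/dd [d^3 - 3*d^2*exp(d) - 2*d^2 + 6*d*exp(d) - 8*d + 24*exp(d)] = -3*d^2*exp(d) + 3*d^2 - 4*d + 30*exp(d) - 8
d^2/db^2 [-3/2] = 0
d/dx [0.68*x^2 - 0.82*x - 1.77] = 1.36*x - 0.82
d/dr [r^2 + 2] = 2*r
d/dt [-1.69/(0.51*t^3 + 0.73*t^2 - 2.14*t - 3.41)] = (2.5857*t^2 + 2.4674*t - 3.6166)/(0.51*t^3 + 0.73*t^2 - 2.14*t - 3.41)^2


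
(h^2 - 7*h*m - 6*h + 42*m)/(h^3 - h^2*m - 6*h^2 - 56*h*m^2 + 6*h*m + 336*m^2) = (h - 7*m)/(h^2 - h*m - 56*m^2)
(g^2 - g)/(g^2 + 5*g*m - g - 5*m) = g/(g + 5*m)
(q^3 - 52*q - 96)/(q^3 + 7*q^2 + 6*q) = (q^2 - 6*q - 16)/(q*(q + 1))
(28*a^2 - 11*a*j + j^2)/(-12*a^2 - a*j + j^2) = (-7*a + j)/(3*a + j)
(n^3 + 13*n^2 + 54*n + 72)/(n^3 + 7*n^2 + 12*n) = (n + 6)/n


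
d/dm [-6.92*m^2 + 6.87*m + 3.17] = 6.87 - 13.84*m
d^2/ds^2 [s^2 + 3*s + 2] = 2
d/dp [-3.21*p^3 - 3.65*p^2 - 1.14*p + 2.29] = -9.63*p^2 - 7.3*p - 1.14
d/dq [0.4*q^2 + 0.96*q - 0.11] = 0.8*q + 0.96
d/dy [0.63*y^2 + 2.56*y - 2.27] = 1.26*y + 2.56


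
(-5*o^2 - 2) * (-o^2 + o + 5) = 5*o^4 - 5*o^3 - 23*o^2 - 2*o - 10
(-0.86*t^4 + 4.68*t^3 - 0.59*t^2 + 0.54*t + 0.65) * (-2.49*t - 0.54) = 2.1414*t^5 - 11.1888*t^4 - 1.0581*t^3 - 1.026*t^2 - 1.9101*t - 0.351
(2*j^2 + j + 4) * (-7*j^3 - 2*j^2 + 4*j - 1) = -14*j^5 - 11*j^4 - 22*j^3 - 6*j^2 + 15*j - 4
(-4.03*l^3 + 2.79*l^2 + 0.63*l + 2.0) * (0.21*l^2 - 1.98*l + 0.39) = -0.8463*l^5 + 8.5653*l^4 - 6.9636*l^3 + 0.2607*l^2 - 3.7143*l + 0.78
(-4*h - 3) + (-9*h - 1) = -13*h - 4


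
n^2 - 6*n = n*(n - 6)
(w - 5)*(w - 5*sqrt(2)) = w^2 - 5*sqrt(2)*w - 5*w + 25*sqrt(2)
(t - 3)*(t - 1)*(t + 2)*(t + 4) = t^4 + 2*t^3 - 13*t^2 - 14*t + 24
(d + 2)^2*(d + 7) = d^3 + 11*d^2 + 32*d + 28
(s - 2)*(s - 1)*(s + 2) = s^3 - s^2 - 4*s + 4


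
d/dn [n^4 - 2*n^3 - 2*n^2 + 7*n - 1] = 4*n^3 - 6*n^2 - 4*n + 7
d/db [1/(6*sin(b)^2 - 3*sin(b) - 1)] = 3*(1 - 4*sin(b))*cos(b)/(-6*sin(b)^2 + 3*sin(b) + 1)^2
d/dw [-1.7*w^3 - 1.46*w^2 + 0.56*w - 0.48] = -5.1*w^2 - 2.92*w + 0.56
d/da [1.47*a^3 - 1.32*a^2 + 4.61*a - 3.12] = 4.41*a^2 - 2.64*a + 4.61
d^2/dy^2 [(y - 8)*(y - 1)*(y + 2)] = 6*y - 14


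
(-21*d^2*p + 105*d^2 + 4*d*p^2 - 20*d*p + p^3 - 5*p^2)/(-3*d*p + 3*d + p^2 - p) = (7*d*p - 35*d + p^2 - 5*p)/(p - 1)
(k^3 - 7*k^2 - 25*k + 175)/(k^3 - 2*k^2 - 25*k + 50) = (k - 7)/(k - 2)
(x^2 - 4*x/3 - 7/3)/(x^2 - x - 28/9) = 3*(x + 1)/(3*x + 4)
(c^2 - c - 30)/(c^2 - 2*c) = (c^2 - c - 30)/(c*(c - 2))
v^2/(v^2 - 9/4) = 4*v^2/(4*v^2 - 9)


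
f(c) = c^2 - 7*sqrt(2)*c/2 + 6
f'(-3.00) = -10.95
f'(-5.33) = -15.61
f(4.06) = 2.39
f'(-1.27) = -7.49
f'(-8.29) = -21.53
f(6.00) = 12.30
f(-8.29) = 115.76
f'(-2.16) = -9.27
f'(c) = 2*c - 7*sqrt(2)/2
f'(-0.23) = -5.41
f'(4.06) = 3.17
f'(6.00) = 7.05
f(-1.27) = 13.90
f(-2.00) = 19.90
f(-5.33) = 60.79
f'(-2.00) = -8.95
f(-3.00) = 29.85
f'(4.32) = 3.69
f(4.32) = 3.28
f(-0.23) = 7.19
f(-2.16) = 21.36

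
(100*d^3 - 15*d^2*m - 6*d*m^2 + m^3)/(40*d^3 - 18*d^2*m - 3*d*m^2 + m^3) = (5*d - m)/(2*d - m)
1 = 1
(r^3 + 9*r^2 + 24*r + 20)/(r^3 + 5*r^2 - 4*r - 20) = (r + 2)/(r - 2)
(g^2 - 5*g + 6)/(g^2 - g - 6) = (g - 2)/(g + 2)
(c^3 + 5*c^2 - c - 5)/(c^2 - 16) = (c^3 + 5*c^2 - c - 5)/(c^2 - 16)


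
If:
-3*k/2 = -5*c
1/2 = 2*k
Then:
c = 3/40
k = 1/4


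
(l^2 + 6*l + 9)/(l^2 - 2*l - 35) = (l^2 + 6*l + 9)/(l^2 - 2*l - 35)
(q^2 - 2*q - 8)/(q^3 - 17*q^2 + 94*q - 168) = (q + 2)/(q^2 - 13*q + 42)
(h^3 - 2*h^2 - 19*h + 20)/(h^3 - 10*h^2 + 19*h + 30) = (h^2 + 3*h - 4)/(h^2 - 5*h - 6)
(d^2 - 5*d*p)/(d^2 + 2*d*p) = (d - 5*p)/(d + 2*p)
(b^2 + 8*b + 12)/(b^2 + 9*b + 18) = (b + 2)/(b + 3)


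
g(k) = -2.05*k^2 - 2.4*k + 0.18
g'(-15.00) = 59.10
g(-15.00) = -425.07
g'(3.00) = -14.70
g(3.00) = -25.47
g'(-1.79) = 4.94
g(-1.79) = -2.09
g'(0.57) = -4.74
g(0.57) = -1.85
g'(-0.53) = -0.23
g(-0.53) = 0.88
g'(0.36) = -3.88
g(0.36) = -0.95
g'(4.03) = -18.92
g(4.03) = -42.79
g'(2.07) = -10.89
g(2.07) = -13.57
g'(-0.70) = 0.47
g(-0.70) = 0.86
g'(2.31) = -11.87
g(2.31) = -16.30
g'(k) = -4.1*k - 2.4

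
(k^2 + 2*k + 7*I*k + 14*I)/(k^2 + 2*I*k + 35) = (k + 2)/(k - 5*I)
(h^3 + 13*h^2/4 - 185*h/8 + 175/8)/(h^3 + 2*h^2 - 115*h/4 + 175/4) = (4*h - 5)/(2*(2*h - 5))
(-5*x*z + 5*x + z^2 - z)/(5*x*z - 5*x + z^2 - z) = (-5*x + z)/(5*x + z)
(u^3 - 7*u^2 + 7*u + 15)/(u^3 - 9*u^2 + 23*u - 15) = (u + 1)/(u - 1)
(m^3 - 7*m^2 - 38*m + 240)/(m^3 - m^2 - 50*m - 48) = (m - 5)/(m + 1)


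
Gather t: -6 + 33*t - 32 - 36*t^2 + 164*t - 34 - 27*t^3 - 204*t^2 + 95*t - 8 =-27*t^3 - 240*t^2 + 292*t - 80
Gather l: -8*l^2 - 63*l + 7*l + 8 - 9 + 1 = -8*l^2 - 56*l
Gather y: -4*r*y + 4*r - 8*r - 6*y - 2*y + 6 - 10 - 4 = -4*r + y*(-4*r - 8) - 8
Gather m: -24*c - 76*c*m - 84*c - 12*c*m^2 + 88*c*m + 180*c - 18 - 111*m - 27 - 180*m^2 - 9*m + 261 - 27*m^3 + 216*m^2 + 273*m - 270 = 72*c - 27*m^3 + m^2*(36 - 12*c) + m*(12*c + 153) - 54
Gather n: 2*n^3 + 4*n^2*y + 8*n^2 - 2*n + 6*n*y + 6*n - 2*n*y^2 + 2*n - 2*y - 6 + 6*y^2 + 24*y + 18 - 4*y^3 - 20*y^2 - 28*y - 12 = 2*n^3 + n^2*(4*y + 8) + n*(-2*y^2 + 6*y + 6) - 4*y^3 - 14*y^2 - 6*y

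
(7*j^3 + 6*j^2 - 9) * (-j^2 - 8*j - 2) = -7*j^5 - 62*j^4 - 62*j^3 - 3*j^2 + 72*j + 18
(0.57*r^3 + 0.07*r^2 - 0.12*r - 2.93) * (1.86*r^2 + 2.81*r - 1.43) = 1.0602*r^5 + 1.7319*r^4 - 0.8416*r^3 - 5.8871*r^2 - 8.0617*r + 4.1899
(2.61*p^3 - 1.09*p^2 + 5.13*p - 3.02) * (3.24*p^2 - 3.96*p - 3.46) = 8.4564*p^5 - 13.8672*p^4 + 11.907*p^3 - 26.3282*p^2 - 5.7906*p + 10.4492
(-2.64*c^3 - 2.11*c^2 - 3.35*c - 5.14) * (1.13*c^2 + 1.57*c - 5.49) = -2.9832*c^5 - 6.5291*c^4 + 7.3954*c^3 + 0.5162*c^2 + 10.3217*c + 28.2186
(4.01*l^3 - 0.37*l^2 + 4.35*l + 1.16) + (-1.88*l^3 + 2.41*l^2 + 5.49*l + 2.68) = 2.13*l^3 + 2.04*l^2 + 9.84*l + 3.84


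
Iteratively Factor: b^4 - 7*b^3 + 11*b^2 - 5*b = (b)*(b^3 - 7*b^2 + 11*b - 5) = b*(b - 5)*(b^2 - 2*b + 1) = b*(b - 5)*(b - 1)*(b - 1)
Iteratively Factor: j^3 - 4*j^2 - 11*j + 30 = (j - 2)*(j^2 - 2*j - 15) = (j - 2)*(j + 3)*(j - 5)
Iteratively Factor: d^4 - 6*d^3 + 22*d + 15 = (d + 1)*(d^3 - 7*d^2 + 7*d + 15) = (d + 1)^2*(d^2 - 8*d + 15) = (d - 3)*(d + 1)^2*(d - 5)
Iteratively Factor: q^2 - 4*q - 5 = (q + 1)*(q - 5)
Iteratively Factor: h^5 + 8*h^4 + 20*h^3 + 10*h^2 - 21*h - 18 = (h + 2)*(h^4 + 6*h^3 + 8*h^2 - 6*h - 9) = (h + 2)*(h + 3)*(h^3 + 3*h^2 - h - 3) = (h - 1)*(h + 2)*(h + 3)*(h^2 + 4*h + 3) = (h - 1)*(h + 1)*(h + 2)*(h + 3)*(h + 3)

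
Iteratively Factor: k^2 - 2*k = (k)*(k - 2)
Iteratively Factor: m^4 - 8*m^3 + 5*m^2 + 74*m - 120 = (m - 2)*(m^3 - 6*m^2 - 7*m + 60) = (m - 4)*(m - 2)*(m^2 - 2*m - 15) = (m - 4)*(m - 2)*(m + 3)*(m - 5)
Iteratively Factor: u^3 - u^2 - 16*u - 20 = (u - 5)*(u^2 + 4*u + 4) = (u - 5)*(u + 2)*(u + 2)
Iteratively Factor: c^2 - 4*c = (c - 4)*(c)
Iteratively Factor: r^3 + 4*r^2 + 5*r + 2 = (r + 2)*(r^2 + 2*r + 1) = (r + 1)*(r + 2)*(r + 1)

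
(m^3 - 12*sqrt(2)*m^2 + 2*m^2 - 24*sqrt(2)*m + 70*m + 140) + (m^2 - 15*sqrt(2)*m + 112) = m^3 - 12*sqrt(2)*m^2 + 3*m^2 - 39*sqrt(2)*m + 70*m + 252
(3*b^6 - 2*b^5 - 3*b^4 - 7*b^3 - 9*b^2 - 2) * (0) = 0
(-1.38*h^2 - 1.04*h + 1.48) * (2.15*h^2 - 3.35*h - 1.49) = -2.967*h^4 + 2.387*h^3 + 8.7222*h^2 - 3.4084*h - 2.2052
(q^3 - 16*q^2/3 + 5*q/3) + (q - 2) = q^3 - 16*q^2/3 + 8*q/3 - 2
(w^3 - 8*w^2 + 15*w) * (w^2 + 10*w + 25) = w^5 + 2*w^4 - 40*w^3 - 50*w^2 + 375*w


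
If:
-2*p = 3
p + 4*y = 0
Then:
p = -3/2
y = 3/8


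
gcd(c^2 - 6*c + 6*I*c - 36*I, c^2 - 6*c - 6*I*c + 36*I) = c - 6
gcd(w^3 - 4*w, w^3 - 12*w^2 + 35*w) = w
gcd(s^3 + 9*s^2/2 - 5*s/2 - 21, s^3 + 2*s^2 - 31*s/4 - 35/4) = s + 7/2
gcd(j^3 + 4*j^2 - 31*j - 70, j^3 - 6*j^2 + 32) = j + 2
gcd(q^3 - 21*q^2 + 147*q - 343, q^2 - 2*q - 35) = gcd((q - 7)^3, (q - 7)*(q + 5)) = q - 7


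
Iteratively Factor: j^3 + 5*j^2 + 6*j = (j + 3)*(j^2 + 2*j) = j*(j + 3)*(j + 2)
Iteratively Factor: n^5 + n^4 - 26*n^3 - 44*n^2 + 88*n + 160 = (n + 4)*(n^4 - 3*n^3 - 14*n^2 + 12*n + 40) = (n - 5)*(n + 4)*(n^3 + 2*n^2 - 4*n - 8) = (n - 5)*(n - 2)*(n + 4)*(n^2 + 4*n + 4) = (n - 5)*(n - 2)*(n + 2)*(n + 4)*(n + 2)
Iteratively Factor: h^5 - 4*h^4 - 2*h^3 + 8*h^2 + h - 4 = (h - 4)*(h^4 - 2*h^2 + 1) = (h - 4)*(h - 1)*(h^3 + h^2 - h - 1) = (h - 4)*(h - 1)*(h + 1)*(h^2 - 1) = (h - 4)*(h - 1)*(h + 1)^2*(h - 1)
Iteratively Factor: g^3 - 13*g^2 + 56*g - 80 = (g - 4)*(g^2 - 9*g + 20) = (g - 4)^2*(g - 5)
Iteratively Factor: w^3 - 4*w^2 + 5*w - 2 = (w - 2)*(w^2 - 2*w + 1) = (w - 2)*(w - 1)*(w - 1)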